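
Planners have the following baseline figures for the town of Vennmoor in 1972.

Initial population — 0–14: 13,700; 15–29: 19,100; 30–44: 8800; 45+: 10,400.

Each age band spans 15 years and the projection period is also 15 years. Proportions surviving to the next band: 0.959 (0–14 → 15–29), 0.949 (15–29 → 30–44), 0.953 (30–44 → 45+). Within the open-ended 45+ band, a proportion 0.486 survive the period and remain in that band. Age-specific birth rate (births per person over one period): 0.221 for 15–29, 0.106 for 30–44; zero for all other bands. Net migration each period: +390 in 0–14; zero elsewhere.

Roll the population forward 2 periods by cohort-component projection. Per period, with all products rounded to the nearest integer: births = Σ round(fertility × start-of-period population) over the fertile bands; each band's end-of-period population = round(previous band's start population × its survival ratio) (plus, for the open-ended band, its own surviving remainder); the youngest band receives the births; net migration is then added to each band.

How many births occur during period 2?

4824

Numbering the bands 1..4 from youngest to oldest:
After projecting period 1:
Births: 19100 × 0.221 = 4221 ; 8800 × 0.106 = 933 → 5154
Band 2: 13700 × 0.959 = 13138
Band 3: 19100 × 0.949 = 18126
Band 4: 8800 × 0.953 + 10400 × 0.486 = 8386 + 5054 = 13440
Net migration: Band 1 + 390 → 5544
→ [5544, 13138, 18126, 13440]
After projecting period 2:
Births: 13138 × 0.221 = 2903 ; 18126 × 0.106 = 1921 → 4824
Band 2: 5544 × 0.959 = 5317
Band 3: 13138 × 0.949 = 12468
Band 4: 18126 × 0.953 + 13440 × 0.486 = 17274 + 6532 = 23806
Net migration: Band 1 + 390 → 5214
→ [5214, 5317, 12468, 23806]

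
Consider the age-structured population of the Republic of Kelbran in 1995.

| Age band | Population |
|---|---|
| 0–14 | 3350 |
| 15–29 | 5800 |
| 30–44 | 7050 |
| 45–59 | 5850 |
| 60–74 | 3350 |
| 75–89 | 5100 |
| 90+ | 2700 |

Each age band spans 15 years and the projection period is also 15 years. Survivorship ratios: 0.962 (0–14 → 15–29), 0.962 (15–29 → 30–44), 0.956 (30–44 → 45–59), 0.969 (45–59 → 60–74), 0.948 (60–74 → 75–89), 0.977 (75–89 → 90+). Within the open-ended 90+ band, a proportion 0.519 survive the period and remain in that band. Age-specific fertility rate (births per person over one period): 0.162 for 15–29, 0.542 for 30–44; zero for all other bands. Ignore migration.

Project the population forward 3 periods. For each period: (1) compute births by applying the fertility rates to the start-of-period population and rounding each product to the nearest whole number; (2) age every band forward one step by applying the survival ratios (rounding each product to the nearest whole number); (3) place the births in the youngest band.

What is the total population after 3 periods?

Period 1:
Births: 5800 × 0.162 = 940, 7050 × 0.542 = 3821 → 4761
15–29: 3350 × 0.962 = 3223
30–44: 5800 × 0.962 = 5580
45–59: 7050 × 0.956 = 6740
60–74: 5850 × 0.969 = 5669
75–89: 3350 × 0.948 = 3176
90+: 5100 × 0.977 + 2700 × 0.519 = 4983 + 1401 = 6384
→ [4761, 3223, 5580, 6740, 5669, 3176, 6384]
Period 2:
Births: 3223 × 0.162 = 522, 5580 × 0.542 = 3024 → 3546
15–29: 4761 × 0.962 = 4580
30–44: 3223 × 0.962 = 3101
45–59: 5580 × 0.956 = 5334
60–74: 6740 × 0.969 = 6531
75–89: 5669 × 0.948 = 5374
90+: 3176 × 0.977 + 6384 × 0.519 = 3103 + 3313 = 6416
→ [3546, 4580, 3101, 5334, 6531, 5374, 6416]
Period 3:
Births: 4580 × 0.162 = 742, 3101 × 0.542 = 1681 → 2423
15–29: 3546 × 0.962 = 3411
30–44: 4580 × 0.962 = 4406
45–59: 3101 × 0.956 = 2965
60–74: 5334 × 0.969 = 5169
75–89: 6531 × 0.948 = 6191
90+: 5374 × 0.977 + 6416 × 0.519 = 5250 + 3330 = 8580
→ [2423, 3411, 4406, 2965, 5169, 6191, 8580]
Total after period 3: 2423 + 3411 + 4406 + 2965 + 5169 + 6191 + 8580 = 33145

33145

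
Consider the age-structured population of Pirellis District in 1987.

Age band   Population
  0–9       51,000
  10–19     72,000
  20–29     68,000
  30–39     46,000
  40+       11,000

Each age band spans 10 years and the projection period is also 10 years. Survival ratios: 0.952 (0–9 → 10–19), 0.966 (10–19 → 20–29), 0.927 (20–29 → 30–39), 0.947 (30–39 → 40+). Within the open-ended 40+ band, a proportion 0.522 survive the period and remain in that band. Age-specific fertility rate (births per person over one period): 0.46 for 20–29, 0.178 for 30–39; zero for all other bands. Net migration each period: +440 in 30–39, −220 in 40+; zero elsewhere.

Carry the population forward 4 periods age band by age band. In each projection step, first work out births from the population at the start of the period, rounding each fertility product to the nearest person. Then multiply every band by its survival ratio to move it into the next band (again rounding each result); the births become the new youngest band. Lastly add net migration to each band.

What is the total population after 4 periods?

Call the groups 1 to 5, youngest first.
After projecting period 1:
Births: 68000 * 0.46 = 31280 ; 46000 * 0.178 = 8188 — total 39468
Group 2: 51000 * 0.952 = 48552
Group 3: 72000 * 0.966 = 69552
Group 4: 68000 * 0.927 = 63036
Group 5: 46000 * 0.947 + 11000 * 0.522 = 43562 + 5742 = 49304
Net migration: Group 4 + 440 → 63476; Group 5 − 220 → 49084
Giving 39468 / 48552 / 69552 / 63476 / 49084.
After projecting period 2:
Births: 69552 * 0.46 = 31994 ; 63476 * 0.178 = 11299 — total 43293
Group 2: 39468 * 0.952 = 37574
Group 3: 48552 * 0.966 = 46901
Group 4: 69552 * 0.927 = 64475
Group 5: 63476 * 0.947 + 49084 * 0.522 = 60112 + 25622 = 85734
Net migration: Group 4 + 440 → 64915; Group 5 − 220 → 85514
Giving 43293 / 37574 / 46901 / 64915 / 85514.
After projecting period 3:
Births: 46901 * 0.46 = 21574 ; 64915 * 0.178 = 11555 — total 33129
Group 2: 43293 * 0.952 = 41215
Group 3: 37574 * 0.966 = 36296
Group 4: 46901 * 0.927 = 43477
Group 5: 64915 * 0.947 + 85514 * 0.522 = 61475 + 44638 = 106113
Net migration: Group 4 + 440 → 43917; Group 5 − 220 → 105893
Giving 33129 / 41215 / 36296 / 43917 / 105893.
After projecting period 4:
Births: 36296 * 0.46 = 16696 ; 43917 * 0.178 = 7817 — total 24513
Group 2: 33129 * 0.952 = 31539
Group 3: 41215 * 0.966 = 39814
Group 4: 36296 * 0.927 = 33646
Group 5: 43917 * 0.947 + 105893 * 0.522 = 41589 + 55276 = 96865
Net migration: Group 4 + 440 → 34086; Group 5 − 220 → 96645
Giving 24513 / 31539 / 39814 / 34086 / 96645.
Total after period 4: 24513 + 31539 + 39814 + 34086 + 96645 = 226597

226597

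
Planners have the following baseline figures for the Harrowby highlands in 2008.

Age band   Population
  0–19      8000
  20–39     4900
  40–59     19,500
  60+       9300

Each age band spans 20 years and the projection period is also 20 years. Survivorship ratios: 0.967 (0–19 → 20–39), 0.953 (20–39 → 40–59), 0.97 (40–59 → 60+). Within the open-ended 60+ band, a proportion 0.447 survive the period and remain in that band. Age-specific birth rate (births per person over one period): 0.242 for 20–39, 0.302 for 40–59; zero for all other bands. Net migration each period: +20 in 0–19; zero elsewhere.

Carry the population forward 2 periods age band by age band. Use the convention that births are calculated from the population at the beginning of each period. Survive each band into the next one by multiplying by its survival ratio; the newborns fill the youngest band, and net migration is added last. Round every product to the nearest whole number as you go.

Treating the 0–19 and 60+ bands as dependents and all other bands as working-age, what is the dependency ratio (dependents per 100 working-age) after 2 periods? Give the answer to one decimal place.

After projecting period 1:
Births: 4900 * 0.242 = 1186 ; 19500 * 0.302 = 5889 → total 7075
20–39: 8000 * 0.967 = 7736
40–59: 4900 * 0.953 = 4670
60+: 19500 * 0.97 + 9300 * 0.447 = 18915 + 4157 = 23072
Net migration: 0–19 + 20 → 7095
Giving 7095 / 7736 / 4670 / 23072.
After projecting period 2:
Births: 7736 * 0.242 = 1872 ; 4670 * 0.302 = 1410 → total 3282
20–39: 7095 * 0.967 = 6861
40–59: 7736 * 0.953 = 7372
60+: 4670 * 0.97 + 23072 * 0.447 = 4530 + 10313 = 14843
Net migration: 0–19 + 20 → 3302
Giving 3302 / 6861 / 7372 / 14843.
Dependents (band 0–19 + band 60+) = 3302 + 14843 = 18145; working-age = 14233; ratio = 18145/14233 × 100 = 127.5

127.5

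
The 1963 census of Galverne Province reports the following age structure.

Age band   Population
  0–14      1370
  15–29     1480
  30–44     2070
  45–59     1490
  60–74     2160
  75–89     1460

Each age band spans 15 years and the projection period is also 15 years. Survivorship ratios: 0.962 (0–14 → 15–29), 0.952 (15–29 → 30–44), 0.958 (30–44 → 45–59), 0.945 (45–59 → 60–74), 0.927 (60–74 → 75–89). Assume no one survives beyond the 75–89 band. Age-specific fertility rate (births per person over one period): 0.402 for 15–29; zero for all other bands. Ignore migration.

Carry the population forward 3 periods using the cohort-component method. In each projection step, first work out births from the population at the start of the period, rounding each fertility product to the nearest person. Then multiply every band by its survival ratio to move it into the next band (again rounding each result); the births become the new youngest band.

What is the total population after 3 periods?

— Period 1 —
Births: 1480 × 0.402 = 595
15–29: 1370 × 0.962 = 1318
30–44: 1480 × 0.952 = 1409
45–59: 2070 × 0.958 = 1983
60–74: 1490 × 0.945 = 1408
75–89: 2160 × 0.927 = 2002
→ [595, 1318, 1409, 1983, 1408, 2002]
— Period 2 —
Births: 1318 × 0.402 = 530
15–29: 595 × 0.962 = 572
30–44: 1318 × 0.952 = 1255
45–59: 1409 × 0.958 = 1350
60–74: 1983 × 0.945 = 1874
75–89: 1408 × 0.927 = 1305
→ [530, 572, 1255, 1350, 1874, 1305]
— Period 3 —
Births: 572 × 0.402 = 230
15–29: 530 × 0.962 = 510
30–44: 572 × 0.952 = 545
45–59: 1255 × 0.958 = 1202
60–74: 1350 × 0.945 = 1276
75–89: 1874 × 0.927 = 1737
→ [230, 510, 545, 1202, 1276, 1737]
Total after period 3: 230 + 510 + 545 + 1202 + 1276 + 1737 = 5500

5500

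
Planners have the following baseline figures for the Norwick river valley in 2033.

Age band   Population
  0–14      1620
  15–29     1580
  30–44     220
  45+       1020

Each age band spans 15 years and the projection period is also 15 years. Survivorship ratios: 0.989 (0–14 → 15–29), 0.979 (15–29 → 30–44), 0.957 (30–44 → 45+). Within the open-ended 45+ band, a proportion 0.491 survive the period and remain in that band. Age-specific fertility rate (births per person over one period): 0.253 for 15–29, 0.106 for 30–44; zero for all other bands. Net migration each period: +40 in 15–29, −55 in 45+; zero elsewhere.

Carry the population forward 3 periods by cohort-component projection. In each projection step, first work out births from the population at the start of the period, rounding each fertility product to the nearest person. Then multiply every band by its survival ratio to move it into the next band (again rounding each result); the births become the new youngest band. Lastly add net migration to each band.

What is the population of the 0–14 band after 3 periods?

286

[period 1]
Births: 1580 × 0.253 = 400, 220 × 0.106 = 23 — total 423
15–29: 1620 × 0.989 = 1602
30–44: 1580 × 0.979 = 1547
45+: 220 × 0.957 + 1020 × 0.491 = 211 + 501 = 712
Net migration: 15–29 + 40 → 1642; 45+ − 55 → 657
End of period: [423, 1642, 1547, 657]
[period 2]
Births: 1642 × 0.253 = 415, 1547 × 0.106 = 164 — total 579
15–29: 423 × 0.989 = 418
30–44: 1642 × 0.979 = 1608
45+: 1547 × 0.957 + 657 × 0.491 = 1480 + 323 = 1803
Net migration: 15–29 + 40 → 458; 45+ − 55 → 1748
End of period: [579, 458, 1608, 1748]
[period 3]
Births: 458 × 0.253 = 116, 1608 × 0.106 = 170 — total 286
15–29: 579 × 0.989 = 573
30–44: 458 × 0.979 = 448
45+: 1608 × 0.957 + 1748 × 0.491 = 1539 + 858 = 2397
Net migration: 15–29 + 40 → 613; 45+ − 55 → 2342
End of period: [286, 613, 448, 2342]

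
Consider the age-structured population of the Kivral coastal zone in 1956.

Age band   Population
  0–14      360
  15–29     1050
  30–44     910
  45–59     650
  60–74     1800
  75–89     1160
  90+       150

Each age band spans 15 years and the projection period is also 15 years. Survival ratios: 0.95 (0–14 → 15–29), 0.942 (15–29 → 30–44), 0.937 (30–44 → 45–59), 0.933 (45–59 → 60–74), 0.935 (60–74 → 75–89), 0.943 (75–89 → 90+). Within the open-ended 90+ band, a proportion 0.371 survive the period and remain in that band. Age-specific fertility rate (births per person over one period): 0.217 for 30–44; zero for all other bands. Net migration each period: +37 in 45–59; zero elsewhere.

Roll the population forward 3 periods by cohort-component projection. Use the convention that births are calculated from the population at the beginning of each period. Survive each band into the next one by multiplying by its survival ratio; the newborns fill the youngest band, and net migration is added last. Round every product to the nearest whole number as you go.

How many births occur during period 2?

215

Period 1:
Births: 910 * 0.217 = 197
15–29: 360 * 0.95 = 342
30–44: 1050 * 0.942 = 989
45–59: 910 * 0.937 = 853
60–74: 650 * 0.933 = 606
75–89: 1800 * 0.935 = 1683
90+: 1160 * 0.943 + 150 * 0.371 = 1094 + 56 = 1150
Net migration: 45–59 + 37 → 890
→ [197, 342, 989, 890, 606, 1683, 1150]
Period 2:
Births: 989 * 0.217 = 215
15–29: 197 * 0.95 = 187
30–44: 342 * 0.942 = 322
45–59: 989 * 0.937 = 927
60–74: 890 * 0.933 = 830
75–89: 606 * 0.935 = 567
90+: 1683 * 0.943 + 1150 * 0.371 = 1587 + 427 = 2014
Net migration: 45–59 + 37 → 964
→ [215, 187, 322, 964, 830, 567, 2014]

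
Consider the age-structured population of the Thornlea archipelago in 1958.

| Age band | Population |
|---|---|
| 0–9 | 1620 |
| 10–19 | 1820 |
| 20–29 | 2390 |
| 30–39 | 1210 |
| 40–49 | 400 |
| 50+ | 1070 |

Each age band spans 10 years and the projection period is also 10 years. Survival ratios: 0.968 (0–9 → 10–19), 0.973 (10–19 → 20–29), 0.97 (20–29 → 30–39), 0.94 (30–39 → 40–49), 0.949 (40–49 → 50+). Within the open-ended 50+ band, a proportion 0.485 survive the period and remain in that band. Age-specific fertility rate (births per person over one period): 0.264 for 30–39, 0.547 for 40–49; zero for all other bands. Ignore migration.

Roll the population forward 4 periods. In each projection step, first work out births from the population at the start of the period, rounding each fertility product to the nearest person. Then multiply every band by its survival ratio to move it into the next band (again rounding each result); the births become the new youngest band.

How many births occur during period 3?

Period 1:
Births: 1210 * 0.264 = 319 ; 400 * 0.547 = 219 → 538
10–19: 1620 * 0.968 = 1568
20–29: 1820 * 0.973 = 1771
30–39: 2390 * 0.97 = 2318
40–49: 1210 * 0.94 = 1137
50+: 400 * 0.949 + 1070 * 0.485 = 380 + 519 = 899
Population now: 0–9=538, 10–19=1568, 20–29=1771, 30–39=2318, 40–49=1137, 50+=899
Period 2:
Births: 2318 * 0.264 = 612 ; 1137 * 0.547 = 622 → 1234
10–19: 538 * 0.968 = 521
20–29: 1568 * 0.973 = 1526
30–39: 1771 * 0.97 = 1718
40–49: 2318 * 0.94 = 2179
50+: 1137 * 0.949 + 899 * 0.485 = 1079 + 436 = 1515
Population now: 0–9=1234, 10–19=521, 20–29=1526, 30–39=1718, 40–49=2179, 50+=1515
Period 3:
Births: 1718 * 0.264 = 454 ; 2179 * 0.547 = 1192 → 1646
10–19: 1234 * 0.968 = 1195
20–29: 521 * 0.973 = 507
30–39: 1526 * 0.97 = 1480
40–49: 1718 * 0.94 = 1615
50+: 2179 * 0.949 + 1515 * 0.485 = 2068 + 735 = 2803
Population now: 0–9=1646, 10–19=1195, 20–29=507, 30–39=1480, 40–49=1615, 50+=2803

1646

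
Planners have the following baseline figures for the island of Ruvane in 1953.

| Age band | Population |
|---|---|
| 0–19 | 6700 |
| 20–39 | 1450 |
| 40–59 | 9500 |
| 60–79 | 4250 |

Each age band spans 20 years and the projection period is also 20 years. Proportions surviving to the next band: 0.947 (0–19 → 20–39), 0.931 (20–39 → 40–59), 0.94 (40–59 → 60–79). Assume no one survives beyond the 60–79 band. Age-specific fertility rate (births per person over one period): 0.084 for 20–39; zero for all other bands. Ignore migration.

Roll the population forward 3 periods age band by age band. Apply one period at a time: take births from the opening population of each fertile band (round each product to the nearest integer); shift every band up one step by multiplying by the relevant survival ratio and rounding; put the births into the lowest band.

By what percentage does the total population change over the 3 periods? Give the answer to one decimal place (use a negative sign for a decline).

-71.8

Call the groups 1 to 4, youngest first.
Period 1:
Births: 1450 × 0.084 = 122
Group 2: 6700 × 0.947 = 6345
Group 3: 1450 × 0.931 = 1350
Group 4: 9500 × 0.94 = 8930
End of period: [122, 6345, 1350, 8930]
Period 2:
Births: 6345 × 0.084 = 533
Group 2: 122 × 0.947 = 116
Group 3: 6345 × 0.931 = 5907
Group 4: 1350 × 0.94 = 1269
End of period: [533, 116, 5907, 1269]
Period 3:
Births: 116 × 0.084 = 10
Group 2: 533 × 0.947 = 505
Group 3: 116 × 0.931 = 108
Group 4: 5907 × 0.94 = 5553
End of period: [10, 505, 108, 5553]
Total: 21900 → 6176; change = -15724; percentage change = -71.8%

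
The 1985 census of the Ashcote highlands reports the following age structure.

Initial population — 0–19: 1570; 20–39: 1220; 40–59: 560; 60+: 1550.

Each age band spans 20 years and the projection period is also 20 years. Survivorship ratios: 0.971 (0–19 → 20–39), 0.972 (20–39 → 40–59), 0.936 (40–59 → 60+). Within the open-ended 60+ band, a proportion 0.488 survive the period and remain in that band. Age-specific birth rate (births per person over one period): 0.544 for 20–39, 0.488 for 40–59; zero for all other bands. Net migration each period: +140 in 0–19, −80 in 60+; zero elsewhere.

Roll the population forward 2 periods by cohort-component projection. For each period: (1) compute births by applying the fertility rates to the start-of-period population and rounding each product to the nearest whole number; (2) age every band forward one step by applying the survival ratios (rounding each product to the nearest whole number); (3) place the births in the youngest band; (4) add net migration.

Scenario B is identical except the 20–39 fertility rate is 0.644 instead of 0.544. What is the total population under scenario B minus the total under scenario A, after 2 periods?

270

[period 1]
Births: 1220 * 0.544 = 664 ; 560 * 0.488 = 273 ⇒ total 937
20–39: 1570 * 0.971 = 1524
40–59: 1220 * 0.972 = 1186
60+: 560 * 0.936 + 1550 * 0.488 = 524 + 756 = 1280
Net migration: 0–19 + 140 → 1077; 60+ − 80 → 1200
Giving 1077 / 1524 / 1186 / 1200.
[period 2]
Births: 1524 * 0.544 = 829 ; 1186 * 0.488 = 579 ⇒ total 1408
20–39: 1077 * 0.971 = 1046
40–59: 1524 * 0.972 = 1481
60+: 1186 * 0.936 + 1200 * 0.488 = 1110 + 586 = 1696
Net migration: 0–19 + 140 → 1548; 60+ − 80 → 1616
Giving 1548 / 1046 / 1481 / 1616.
Scenario A total after 2 periods: 5691
Scenario B projection —
[period 1]
Births: 1220 * 0.644 = 786 ; 560 * 0.488 = 273 ⇒ total 1059
20–39: 1570 * 0.971 = 1524
40–59: 1220 * 0.972 = 1186
60+: 560 * 0.936 + 1550 * 0.488 = 524 + 756 = 1280
Net migration: 0–19 + 140 → 1199; 60+ − 80 → 1200
Giving 1199 / 1524 / 1186 / 1200.
[period 2]
Births: 1524 * 0.644 = 981 ; 1186 * 0.488 = 579 ⇒ total 1560
20–39: 1199 * 0.971 = 1164
40–59: 1524 * 0.972 = 1481
60+: 1186 * 0.936 + 1200 * 0.488 = 1110 + 586 = 1696
Net migration: 0–19 + 140 → 1700; 60+ − 80 → 1616
Giving 1700 / 1164 / 1481 / 1616.
Scenario B total after 2 periods: 5961
Difference B − A = 5961 − 5691 = 270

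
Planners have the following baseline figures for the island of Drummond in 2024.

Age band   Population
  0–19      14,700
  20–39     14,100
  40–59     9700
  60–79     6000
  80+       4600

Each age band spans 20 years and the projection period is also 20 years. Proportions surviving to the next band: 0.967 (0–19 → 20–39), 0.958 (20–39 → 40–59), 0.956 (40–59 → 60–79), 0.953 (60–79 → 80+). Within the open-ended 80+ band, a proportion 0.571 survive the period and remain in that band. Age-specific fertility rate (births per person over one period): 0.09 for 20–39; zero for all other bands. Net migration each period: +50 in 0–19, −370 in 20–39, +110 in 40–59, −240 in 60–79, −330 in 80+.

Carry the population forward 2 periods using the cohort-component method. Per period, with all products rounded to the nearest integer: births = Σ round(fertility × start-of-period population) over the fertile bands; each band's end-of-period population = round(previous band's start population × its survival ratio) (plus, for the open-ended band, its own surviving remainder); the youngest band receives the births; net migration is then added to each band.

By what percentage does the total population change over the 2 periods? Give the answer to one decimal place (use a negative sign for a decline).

-16.1

[period 1]
Births: 14100 × 0.09 = 1269
20–39: 14700 × 0.967 = 14215
40–59: 14100 × 0.958 = 13508
60–79: 9700 × 0.956 = 9273
80+: 6000 × 0.953 + 4600 × 0.571 = 5718 + 2627 = 8345
Net migration: 0–19 + 50 → 1319; 20–39 − 370 → 13845; 40–59 + 110 → 13618; 60–79 − 240 → 9033; 80+ − 330 → 8015
Giving 1319 / 13845 / 13618 / 9033 / 8015.
[period 2]
Births: 13845 × 0.09 = 1246
20–39: 1319 × 0.967 = 1275
40–59: 13845 × 0.958 = 13264
60–79: 13618 × 0.956 = 13019
80+: 9033 × 0.953 + 8015 × 0.571 = 8608 + 4577 = 13185
Net migration: 0–19 + 50 → 1296; 20–39 − 370 → 905; 40–59 + 110 → 13374; 60–79 − 240 → 12779; 80+ − 330 → 12855
Giving 1296 / 905 / 13374 / 12779 / 12855.
Total: 49100 → 41209; change = -7891; percentage change = -16.1%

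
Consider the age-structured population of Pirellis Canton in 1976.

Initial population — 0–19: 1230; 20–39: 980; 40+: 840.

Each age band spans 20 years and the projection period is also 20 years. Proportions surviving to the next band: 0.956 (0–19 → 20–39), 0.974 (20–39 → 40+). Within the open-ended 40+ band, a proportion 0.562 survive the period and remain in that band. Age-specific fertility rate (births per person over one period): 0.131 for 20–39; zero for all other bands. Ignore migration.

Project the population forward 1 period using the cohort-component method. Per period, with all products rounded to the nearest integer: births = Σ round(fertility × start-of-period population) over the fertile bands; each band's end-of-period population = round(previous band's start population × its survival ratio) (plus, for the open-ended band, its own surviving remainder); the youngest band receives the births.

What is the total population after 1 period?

2731

After projecting period 1:
Births: 980 * 0.131 = 128
20–39: 1230 * 0.956 = 1176
40+: 980 * 0.974 + 840 * 0.562 = 955 + 472 = 1427
End of period: [128, 1176, 1427]
Total after period 1: 128 + 1176 + 1427 = 2731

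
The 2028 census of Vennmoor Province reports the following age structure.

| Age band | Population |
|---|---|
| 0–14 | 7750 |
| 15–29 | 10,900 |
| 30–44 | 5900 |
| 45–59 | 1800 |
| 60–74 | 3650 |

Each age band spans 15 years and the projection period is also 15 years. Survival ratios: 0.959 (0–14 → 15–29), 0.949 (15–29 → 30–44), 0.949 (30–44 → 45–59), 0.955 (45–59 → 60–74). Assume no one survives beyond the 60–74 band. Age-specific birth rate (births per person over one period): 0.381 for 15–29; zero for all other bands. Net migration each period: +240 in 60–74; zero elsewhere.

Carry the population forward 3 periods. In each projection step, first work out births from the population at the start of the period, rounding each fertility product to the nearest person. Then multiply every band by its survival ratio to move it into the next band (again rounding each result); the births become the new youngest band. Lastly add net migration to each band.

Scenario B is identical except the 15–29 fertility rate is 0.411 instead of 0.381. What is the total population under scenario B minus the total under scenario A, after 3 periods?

After projecting period 1:
Births: 10900 * 0.381 = 4153
15–29: 7750 * 0.959 = 7432
30–44: 10900 * 0.949 = 10344
45–59: 5900 * 0.949 = 5599
60–74: 1800 * 0.955 = 1719
Net migration: 60–74 + 240 → 1959
End of period: [4153, 7432, 10344, 5599, 1959]
After projecting period 2:
Births: 7432 * 0.381 = 2832
15–29: 4153 * 0.959 = 3983
30–44: 7432 * 0.949 = 7053
45–59: 10344 * 0.949 = 9816
60–74: 5599 * 0.955 = 5347
Net migration: 60–74 + 240 → 5587
End of period: [2832, 3983, 7053, 9816, 5587]
After projecting period 3:
Births: 3983 * 0.381 = 1518
15–29: 2832 * 0.959 = 2716
30–44: 3983 * 0.949 = 3780
45–59: 7053 * 0.949 = 6693
60–74: 9816 * 0.955 = 9374
Net migration: 60–74 + 240 → 9614
End of period: [1518, 2716, 3780, 6693, 9614]
Scenario A total after 3 periods: 24321
Scenario B projection —
After projecting period 1:
Births: 10900 * 0.411 = 4480
15–29: 7750 * 0.959 = 7432
30–44: 10900 * 0.949 = 10344
45–59: 5900 * 0.949 = 5599
60–74: 1800 * 0.955 = 1719
Net migration: 60–74 + 240 → 1959
End of period: [4480, 7432, 10344, 5599, 1959]
After projecting period 2:
Births: 7432 * 0.411 = 3055
15–29: 4480 * 0.959 = 4296
30–44: 7432 * 0.949 = 7053
45–59: 10344 * 0.949 = 9816
60–74: 5599 * 0.955 = 5347
Net migration: 60–74 + 240 → 5587
End of period: [3055, 4296, 7053, 9816, 5587]
After projecting period 3:
Births: 4296 * 0.411 = 1766
15–29: 3055 * 0.959 = 2930
30–44: 4296 * 0.949 = 4077
45–59: 7053 * 0.949 = 6693
60–74: 9816 * 0.955 = 9374
Net migration: 60–74 + 240 → 9614
End of period: [1766, 2930, 4077, 6693, 9614]
Scenario B total after 3 periods: 25080
Difference B − A = 25080 − 24321 = 759

759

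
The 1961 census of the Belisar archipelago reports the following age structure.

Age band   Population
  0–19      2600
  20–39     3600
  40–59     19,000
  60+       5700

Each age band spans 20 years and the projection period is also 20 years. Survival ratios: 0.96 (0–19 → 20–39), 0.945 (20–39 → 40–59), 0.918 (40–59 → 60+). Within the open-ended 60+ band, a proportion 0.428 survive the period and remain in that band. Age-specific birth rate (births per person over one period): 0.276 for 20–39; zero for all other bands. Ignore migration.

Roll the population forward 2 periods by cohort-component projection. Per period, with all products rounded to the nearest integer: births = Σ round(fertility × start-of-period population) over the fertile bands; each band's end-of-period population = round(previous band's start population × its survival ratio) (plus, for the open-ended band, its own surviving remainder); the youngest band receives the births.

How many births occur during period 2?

689

[period 1]
Births: 3600 * 0.276 = 994
20–39: 2600 * 0.96 = 2496
40–59: 3600 * 0.945 = 3402
60+: 19000 * 0.918 + 5700 * 0.428 = 17442 + 2440 = 19882
End of period: [994, 2496, 3402, 19882]
[period 2]
Births: 2496 * 0.276 = 689
20–39: 994 * 0.96 = 954
40–59: 2496 * 0.945 = 2359
60+: 3402 * 0.918 + 19882 * 0.428 = 3123 + 8509 = 11632
End of period: [689, 954, 2359, 11632]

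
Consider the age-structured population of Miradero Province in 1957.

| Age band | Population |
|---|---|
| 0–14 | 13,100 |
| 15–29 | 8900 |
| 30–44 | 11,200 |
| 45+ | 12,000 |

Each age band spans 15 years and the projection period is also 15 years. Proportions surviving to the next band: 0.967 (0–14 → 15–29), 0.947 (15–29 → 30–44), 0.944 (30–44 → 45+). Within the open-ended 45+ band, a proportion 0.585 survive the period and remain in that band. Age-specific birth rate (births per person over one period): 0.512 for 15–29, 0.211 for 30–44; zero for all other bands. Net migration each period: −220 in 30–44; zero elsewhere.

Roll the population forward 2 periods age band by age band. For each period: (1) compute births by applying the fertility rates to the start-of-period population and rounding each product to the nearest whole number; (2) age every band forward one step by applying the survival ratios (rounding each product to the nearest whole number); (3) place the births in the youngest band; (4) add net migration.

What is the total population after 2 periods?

44727

Numbering the bands 1..4 from youngest to oldest:
— Period 1 —
Births: 8900 × 0.512 = 4557  |  11200 × 0.211 = 2363 ⇒ total 6920
Band 2: 13100 × 0.967 = 12668
Band 3: 8900 × 0.947 = 8428
Band 4: 11200 × 0.944 + 12000 × 0.585 = 10573 + 7020 = 17593
Net migration: Band 3 − 220 → 8208
Giving 6920 / 12668 / 8208 / 17593.
— Period 2 —
Births: 12668 × 0.512 = 6486  |  8208 × 0.211 = 1732 ⇒ total 8218
Band 2: 6920 × 0.967 = 6692
Band 3: 12668 × 0.947 = 11997
Band 4: 8208 × 0.944 + 17593 × 0.585 = 7748 + 10292 = 18040
Net migration: Band 3 − 220 → 11777
Giving 8218 / 6692 / 11777 / 18040.
Total after period 2: 8218 + 6692 + 11777 + 18040 = 44727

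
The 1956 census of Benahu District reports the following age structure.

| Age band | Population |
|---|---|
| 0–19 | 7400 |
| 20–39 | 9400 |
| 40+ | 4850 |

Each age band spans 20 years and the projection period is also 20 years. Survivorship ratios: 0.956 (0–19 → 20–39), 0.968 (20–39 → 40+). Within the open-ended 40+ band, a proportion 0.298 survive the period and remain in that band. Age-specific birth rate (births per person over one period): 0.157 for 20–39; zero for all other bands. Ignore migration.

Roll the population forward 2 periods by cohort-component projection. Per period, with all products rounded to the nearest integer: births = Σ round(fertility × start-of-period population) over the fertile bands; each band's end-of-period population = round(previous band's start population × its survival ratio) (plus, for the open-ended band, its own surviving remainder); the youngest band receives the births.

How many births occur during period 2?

Numbering the bands 1..3 from youngest to oldest:
After projecting period 1:
Births: 9400 × 0.157 = 1476
Band 2: 7400 × 0.956 = 7074
Band 3: 9400 × 0.968 + 4850 × 0.298 = 9099 + 1445 = 10544
Giving 1476 / 7074 / 10544.
After projecting period 2:
Births: 7074 × 0.157 = 1111
Band 2: 1476 × 0.956 = 1411
Band 3: 7074 × 0.968 + 10544 × 0.298 = 6848 + 3142 = 9990
Giving 1111 / 1411 / 9990.

1111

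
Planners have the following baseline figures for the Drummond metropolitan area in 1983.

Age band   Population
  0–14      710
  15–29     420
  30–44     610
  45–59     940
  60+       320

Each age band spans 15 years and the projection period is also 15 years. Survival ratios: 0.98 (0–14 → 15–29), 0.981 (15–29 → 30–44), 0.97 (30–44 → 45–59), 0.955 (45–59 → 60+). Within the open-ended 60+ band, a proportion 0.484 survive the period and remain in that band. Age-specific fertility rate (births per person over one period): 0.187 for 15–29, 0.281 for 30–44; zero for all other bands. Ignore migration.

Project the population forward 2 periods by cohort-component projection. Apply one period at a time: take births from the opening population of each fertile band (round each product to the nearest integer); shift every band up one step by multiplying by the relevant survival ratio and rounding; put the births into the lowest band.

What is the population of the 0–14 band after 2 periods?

246

After projecting period 1:
Births: 420 × 0.187 = 79  |  610 × 0.281 = 171 ⇒ total 250
15–29: 710 × 0.98 = 696
30–44: 420 × 0.981 = 412
45–59: 610 × 0.97 = 592
60+: 940 × 0.955 + 320 × 0.484 = 898 + 155 = 1053
→ [250, 696, 412, 592, 1053]
After projecting period 2:
Births: 696 × 0.187 = 130  |  412 × 0.281 = 116 ⇒ total 246
15–29: 250 × 0.98 = 245
30–44: 696 × 0.981 = 683
45–59: 412 × 0.97 = 400
60+: 592 × 0.955 + 1053 × 0.484 = 565 + 510 = 1075
→ [246, 245, 683, 400, 1075]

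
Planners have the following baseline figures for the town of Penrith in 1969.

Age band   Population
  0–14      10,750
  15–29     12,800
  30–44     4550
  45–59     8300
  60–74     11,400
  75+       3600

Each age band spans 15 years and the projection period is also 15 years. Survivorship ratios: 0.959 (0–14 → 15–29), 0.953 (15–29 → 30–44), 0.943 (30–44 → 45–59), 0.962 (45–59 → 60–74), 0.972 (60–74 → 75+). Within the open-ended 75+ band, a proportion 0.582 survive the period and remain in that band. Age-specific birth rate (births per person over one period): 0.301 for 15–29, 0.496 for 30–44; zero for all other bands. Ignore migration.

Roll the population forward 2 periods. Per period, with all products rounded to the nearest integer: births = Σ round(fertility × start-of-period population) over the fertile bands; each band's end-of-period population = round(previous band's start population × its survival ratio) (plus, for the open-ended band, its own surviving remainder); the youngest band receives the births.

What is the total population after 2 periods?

55896

— Period 1 —
Births: 12800 * 0.301 = 3853, 4550 * 0.496 = 2257 — total 6110
15–29: 10750 * 0.959 = 10309
30–44: 12800 * 0.953 = 12198
45–59: 4550 * 0.943 = 4291
60–74: 8300 * 0.962 = 7985
75+: 11400 * 0.972 + 3600 * 0.582 = 11081 + 2095 = 13176
Population now: 0–14=6110, 15–29=10309, 30–44=12198, 45–59=4291, 60–74=7985, 75+=13176
— Period 2 —
Births: 10309 * 0.301 = 3103, 12198 * 0.496 = 6050 — total 9153
15–29: 6110 * 0.959 = 5859
30–44: 10309 * 0.953 = 9824
45–59: 12198 * 0.943 = 11503
60–74: 4291 * 0.962 = 4128
75+: 7985 * 0.972 + 13176 * 0.582 = 7761 + 7668 = 15429
Population now: 0–14=9153, 15–29=5859, 30–44=9824, 45–59=11503, 60–74=4128, 75+=15429
Total after period 2: 9153 + 5859 + 9824 + 11503 + 4128 + 15429 = 55896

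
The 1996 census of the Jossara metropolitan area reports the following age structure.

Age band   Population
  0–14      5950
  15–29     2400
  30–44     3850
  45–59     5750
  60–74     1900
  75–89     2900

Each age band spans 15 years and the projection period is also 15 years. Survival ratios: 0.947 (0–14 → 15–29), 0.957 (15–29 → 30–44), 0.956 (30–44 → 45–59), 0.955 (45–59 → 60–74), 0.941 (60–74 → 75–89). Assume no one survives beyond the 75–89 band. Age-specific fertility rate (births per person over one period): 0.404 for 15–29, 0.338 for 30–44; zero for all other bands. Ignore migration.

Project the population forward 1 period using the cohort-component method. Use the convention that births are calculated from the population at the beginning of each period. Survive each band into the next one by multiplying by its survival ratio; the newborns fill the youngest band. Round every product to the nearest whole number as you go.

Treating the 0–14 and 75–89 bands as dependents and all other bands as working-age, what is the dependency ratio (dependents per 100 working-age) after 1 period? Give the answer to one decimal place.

23.7

Period 1.
Births: 2400 × 0.404 = 970  |  3850 × 0.338 = 1301 — total 2271
15–29: 5950 × 0.947 = 5635
30–44: 2400 × 0.957 = 2297
45–59: 3850 × 0.956 = 3681
60–74: 5750 × 0.955 = 5491
75–89: 1900 × 0.941 = 1788
Population now: 0–14=2271, 15–29=5635, 30–44=2297, 45–59=3681, 60–74=5491, 75–89=1788
Dependents (band 0–14 + band 75–89) = 2271 + 1788 = 4059; working-age = 17104; ratio = 4059/17104 × 100 = 23.7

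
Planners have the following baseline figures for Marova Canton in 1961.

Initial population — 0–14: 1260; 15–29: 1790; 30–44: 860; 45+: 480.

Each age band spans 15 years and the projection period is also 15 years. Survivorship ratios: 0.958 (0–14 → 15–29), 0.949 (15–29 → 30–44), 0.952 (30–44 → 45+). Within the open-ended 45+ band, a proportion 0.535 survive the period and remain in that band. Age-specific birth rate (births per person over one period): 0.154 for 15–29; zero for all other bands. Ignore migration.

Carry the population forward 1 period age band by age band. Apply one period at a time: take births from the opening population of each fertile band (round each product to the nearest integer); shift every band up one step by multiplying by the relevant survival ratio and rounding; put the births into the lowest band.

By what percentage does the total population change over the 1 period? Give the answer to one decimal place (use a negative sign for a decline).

-3.0

(Groups numbered youngest = 1 to oldest = 4.)
Period 1.
Births: 1790 × 0.154 = 276
Group 2: 1260 × 0.958 = 1207
Group 3: 1790 × 0.949 = 1699
Group 4: 860 × 0.952 + 480 × 0.535 = 819 + 257 = 1076
→ [276, 1207, 1699, 1076]
Total: 4390 → 4258; change = -132; percentage change = -3.0%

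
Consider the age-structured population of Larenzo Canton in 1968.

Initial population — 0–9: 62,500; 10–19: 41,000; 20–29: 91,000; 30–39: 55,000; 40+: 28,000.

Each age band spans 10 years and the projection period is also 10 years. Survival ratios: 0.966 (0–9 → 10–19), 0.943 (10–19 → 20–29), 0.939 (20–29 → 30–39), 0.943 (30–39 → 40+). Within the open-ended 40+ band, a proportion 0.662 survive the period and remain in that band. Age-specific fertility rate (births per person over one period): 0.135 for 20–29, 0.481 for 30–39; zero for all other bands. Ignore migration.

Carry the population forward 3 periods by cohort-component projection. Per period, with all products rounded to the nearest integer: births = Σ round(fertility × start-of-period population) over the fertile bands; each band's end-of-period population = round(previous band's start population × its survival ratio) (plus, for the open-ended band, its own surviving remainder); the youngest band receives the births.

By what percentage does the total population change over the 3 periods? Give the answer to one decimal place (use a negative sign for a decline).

Call the groups 1 to 5, youngest first.
— Period 1 —
Births: 91000 × 0.135 = 12285  |  55000 × 0.481 = 26455 ⇒ total 38740
Group 2: 62500 × 0.966 = 60375
Group 3: 41000 × 0.943 = 38663
Group 4: 91000 × 0.939 = 85449
Group 5: 55000 × 0.943 + 28000 × 0.662 = 51865 + 18536 = 70401
End of period: [38740, 60375, 38663, 85449, 70401]
— Period 2 —
Births: 38663 × 0.135 = 5220  |  85449 × 0.481 = 41101 ⇒ total 46321
Group 2: 38740 × 0.966 = 37423
Group 3: 60375 × 0.943 = 56934
Group 4: 38663 × 0.939 = 36305
Group 5: 85449 × 0.943 + 70401 × 0.662 = 80578 + 46605 = 127183
End of period: [46321, 37423, 56934, 36305, 127183]
— Period 3 —
Births: 56934 × 0.135 = 7686  |  36305 × 0.481 = 17463 ⇒ total 25149
Group 2: 46321 × 0.966 = 44746
Group 3: 37423 × 0.943 = 35290
Group 4: 56934 × 0.939 = 53461
Group 5: 36305 × 0.943 + 127183 × 0.662 = 34236 + 84195 = 118431
End of period: [25149, 44746, 35290, 53461, 118431]
Total: 277500 → 277077; change = -423; percentage change = -0.2%

-0.2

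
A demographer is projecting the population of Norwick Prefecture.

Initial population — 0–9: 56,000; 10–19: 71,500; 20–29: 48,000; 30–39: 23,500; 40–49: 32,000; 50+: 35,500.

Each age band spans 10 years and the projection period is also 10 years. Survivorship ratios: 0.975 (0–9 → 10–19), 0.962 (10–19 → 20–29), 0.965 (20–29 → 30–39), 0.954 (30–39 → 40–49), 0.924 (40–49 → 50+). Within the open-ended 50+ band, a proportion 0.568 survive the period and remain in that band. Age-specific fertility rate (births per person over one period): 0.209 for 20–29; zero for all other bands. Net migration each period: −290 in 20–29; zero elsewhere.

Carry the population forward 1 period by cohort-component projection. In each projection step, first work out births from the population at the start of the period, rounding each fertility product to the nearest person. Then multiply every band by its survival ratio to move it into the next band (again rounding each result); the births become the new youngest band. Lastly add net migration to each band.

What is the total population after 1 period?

(Bands numbered youngest = 1 to oldest = 6.)
Period 1.
Births: 48000 * 0.209 = 10032
Band 2: 56000 * 0.975 = 54600
Band 3: 71500 * 0.962 = 68783
Band 4: 48000 * 0.965 = 46320
Band 5: 23500 * 0.954 = 22419
Band 6: 32000 * 0.924 + 35500 * 0.568 = 29568 + 20164 = 49732
Net migration: Band 3 − 290 → 68493
End of period: [10032, 54600, 68493, 46320, 22419, 49732]
Total after period 1: 10032 + 54600 + 68493 + 46320 + 22419 + 49732 = 251596

251596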